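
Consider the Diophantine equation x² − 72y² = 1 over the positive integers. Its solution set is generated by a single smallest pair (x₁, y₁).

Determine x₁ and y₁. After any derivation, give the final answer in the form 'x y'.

17 2

[8; 2,16] for √72; ℓ=2 ⇒ convergent index 1
step 0: (8, 1)  from 8·(1,0) + (0,1)
step 1: (17, 2)  from 2·(8,1) + (1,0)
(x₁, y₁) = (17, 2);  17² − 72·2² = 1 ✓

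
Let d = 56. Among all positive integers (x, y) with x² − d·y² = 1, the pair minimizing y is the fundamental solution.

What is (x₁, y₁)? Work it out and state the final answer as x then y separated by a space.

√56 = [7; 2,14, …], period ℓ=2 (even) → k=1
a_0=7:  p_0=7·1+0=7,  q_0=7·0+1=1
a_1=2:  p_1=2·7+1=15,  q_1=2·1+0=2
→ (15, 2).  Check: 15²=225, 56·2²=224, difference 1.

15 2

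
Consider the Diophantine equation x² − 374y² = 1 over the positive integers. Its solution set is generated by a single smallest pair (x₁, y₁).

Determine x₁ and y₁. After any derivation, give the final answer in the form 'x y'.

√374 = [19; 2,1,18,1,2,38, …], period ℓ=6 (even) → k=5
k=0  a_k=19  p_k/q_k = 19/1
…
k=3  a_k=18  p_k/q_k = 1083/56
k=4  a_k=1  p_k/q_k = 1141/59
k=5  a_k=2  p_k/q_k = 3365/174
fundamental: x₁=3365, y₁=174  (since 11323225 − 374·30276 = 1)

3365 174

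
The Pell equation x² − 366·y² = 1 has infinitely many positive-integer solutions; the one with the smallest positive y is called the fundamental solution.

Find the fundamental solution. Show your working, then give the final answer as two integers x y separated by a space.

d=366: √d = [19; 7,1,1,1,2,12,2,1,1,1,7,38] (ℓ=12, even), read p_11/q_11
k=0  a_k=19  p_k/q_k = 19/1
…
k=4  a_k=1  p_k/q_k = 440/23
k=5  a_k=2  p_k/q_k = 1167/61
k=6  a_k=12  p_k/q_k = 14444/755
k=7  a_k=2  p_k/q_k = 30055/1571
…
k=9  a_k=1  p_k/q_k = 74554/3897
k=10  a_k=1  p_k/q_k = 119053/6223
k=11  a_k=7  p_k/q_k = 907925/47458
(x₁, y₁) = (907925, 47458);  907925² − 366·47458² = 1 ✓

907925 47458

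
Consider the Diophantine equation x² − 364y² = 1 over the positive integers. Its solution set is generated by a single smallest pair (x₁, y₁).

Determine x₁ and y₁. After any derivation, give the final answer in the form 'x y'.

4954951 259710

√364 = [19; 12,1,2,3,1,8,1,3,2,1,12,38, …], period ℓ=12 (even) → k=11
a_0=19:  p_0=19·1+0=19,  q_0=19·0+1=1
a_1=12:  p_1=12·19+1=229,  q_1=12·1+0=12
a_2=1:  p_2=1·229+19=248,  q_2=1·12+1=13
a_3=2:  p_3=2·248+229=725,  q_3=2·13+12=38
a_4=3:  p_4=3·725+248=2423,  q_4=3·38+13=127
…
a_6=8:  p_6=8·3148+2423=27607,  q_6=8·165+127=1447
a_7=1:  p_7=1·27607+3148=30755,  q_7=1·1447+165=1612
a_8=3:  p_8=3·30755+27607=119872,  q_8=3·1612+1447=6283
a_9=2:  p_9=2·119872+30755=270499,  q_9=2·6283+1612=14178
a_10=1:  p_10=1·270499+119872=390371,  q_10=1·14178+6283=20461
a_11=12:  p_11=12·390371+270499=4954951,  q_11=12·20461+14178=259710
fundamental: x₁=4954951, y₁=259710  (since 24551539412401 − 364·67449284100 = 1)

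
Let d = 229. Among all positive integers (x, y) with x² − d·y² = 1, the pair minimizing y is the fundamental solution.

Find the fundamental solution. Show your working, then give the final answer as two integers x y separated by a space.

5848201 386460

√229 → a₀=15, period (7,1,1,7,30); ℓ=5 odd so k=9
i=0: a=15 ⇒ p=15, q=1
i=1: a=7 ⇒ p=106, q=7
i=2: a=1 ⇒ p=121, q=8
i=3: a=1 ⇒ p=227, q=15
…
i=5: a=30 ⇒ p=51527, q=3405
…
i=7: a=1 ⇒ p=413926, q=27353
i=8: a=1 ⇒ p=776325, q=51301
i=9: a=7 ⇒ p=5848201, q=386460
→ (5848201, 386460).  Check: 5848201²=34201454936401, 229·386460²=34201454936400, difference 1.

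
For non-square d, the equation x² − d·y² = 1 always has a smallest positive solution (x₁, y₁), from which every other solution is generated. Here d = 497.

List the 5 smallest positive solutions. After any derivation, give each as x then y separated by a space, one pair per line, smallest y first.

d=497: √d = [22; 3,2,2,5,6,5,2,2,3,44] (ℓ=10, even), read p_9/q_9
a_0=22:  p_0=22·1+0=22,  q_0=22·0+1=1
a_1=3:  p_1=3·22+1=67,  q_1=3·1+0=3
a_2=2:  p_2=2·67+22=156,  q_2=2·3+1=7
…
a_6=5:  p_6=5·12685+2051=65476,  q_6=5·569+92=2937
…
a_8=2:  p_8=2·143637+65476=352750,  q_8=2·6443+2937=15823
a_9=3:  p_9=3·352750+143637=1201887,  q_9=3·15823+6443=53912
→ (1201887, 53912).  Check: 1201887²=1444532360769, 497·53912²=1444532360768, difference 1.
n=2: (1201887,53912)∘(1201887,53912) = (1201887·1201887+497·53912·53912, 1201887·53912+53912·1201887) = (2889064721537,129592263888)
n=3: (2889064721537,129592263888)∘(1201887,53912) = (1201887·2889064721537+497·53912·129592263888, 1201887·129592263888+53912·2889064721537) = (6944658661946678751,311510514535059400)
n=4: (6944658661946678751,311510514535059400)∘(1201887,53912) = (1201887·6944658661946678751+497·53912·311510514535059400, 1201887·311510514535059400+53912·6944658661946678751) = (16693389930459326703284737,748800875565868281911712)
n=5: (16693389930459326703284737,748800875565868281911712)∘(1201887,53912) = (1201887·16693389930459326703284737+497·53912·748800875565868281911712, 1201887·748800875565868281911712+53912·16693389930459326703284737) = (40127136686692992928199618718687,1799948075862157952969508541688)

1201887 53912
2889064721537 129592263888
6944658661946678751 311510514535059400
16693389930459326703284737 748800875565868281911712
40127136686692992928199618718687 1799948075862157952969508541688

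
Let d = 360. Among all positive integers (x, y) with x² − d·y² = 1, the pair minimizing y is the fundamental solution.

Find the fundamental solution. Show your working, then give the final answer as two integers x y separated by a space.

d=360: √d = [18; 1,36] (ℓ=2, even), read p_1/q_1
i=0: a=18 ⇒ p=18, q=1
i=1: a=1 ⇒ p=19, q=1
(x₁, y₁) = (19, 1);  19² − 360·1² = 1 ✓

19 1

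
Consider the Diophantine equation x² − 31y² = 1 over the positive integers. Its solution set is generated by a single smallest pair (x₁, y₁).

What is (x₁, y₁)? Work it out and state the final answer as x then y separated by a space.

1520 273

√31 = [5; 1,1,3,5,3,1,1,10, …], period ℓ=8 (even) → k=7
k=0  a_k=5  p_k/q_k = 5/1
k=1  a_k=1  p_k/q_k = 6/1
k=2  a_k=1  p_k/q_k = 11/2
…
k=5  a_k=3  p_k/q_k = 657/118
k=6  a_k=1  p_k/q_k = 863/155
k=7  a_k=1  p_k/q_k = 1520/273
fundamental: x₁=1520, y₁=273  (since 2310400 − 31·74529 = 1)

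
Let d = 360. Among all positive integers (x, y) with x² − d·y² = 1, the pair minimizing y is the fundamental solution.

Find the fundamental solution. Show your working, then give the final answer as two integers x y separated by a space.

√360 → a₀=18, period (1,36); ℓ=2 even so k=1
step 0: (18, 1)  from 18·(1,0) + (0,1)
step 1: (19, 1)  from 1·(18,1) + (1,0)
→ (19, 1).  Check: 19²=361, 360·1²=360, difference 1.

19 1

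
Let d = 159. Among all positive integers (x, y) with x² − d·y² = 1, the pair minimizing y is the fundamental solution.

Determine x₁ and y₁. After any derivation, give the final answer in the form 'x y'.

1324 105

d=159: √d = [12; 1,1,1,1,3,1,1,1,1,24] (ℓ=10, even), read p_9/q_9
step 0: (12, 1)  from 12·(1,0) + (0,1)
…
step 3: (38, 3)  from 1·(25,2) + (13,1)
…
step 5: (227, 18)  from 3·(63,5) + (38,3)
step 6: (290, 23)  from 1·(227,18) + (63,5)
step 7: (517, 41)  from 1·(290,23) + (227,18)
step 8: (807, 64)  from 1·(517,41) + (290,23)
step 9: (1324, 105)  from 1·(807,64) + (517,41)
fundamental: x₁=1324, y₁=105  (since 1752976 − 159·11025 = 1)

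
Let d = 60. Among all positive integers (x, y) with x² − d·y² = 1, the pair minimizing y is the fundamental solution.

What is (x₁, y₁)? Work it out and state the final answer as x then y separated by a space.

d=60: √d = [7; 1,2,1,14] (ℓ=4, even), read p_3/q_3
i=0: a=7 ⇒ p=7, q=1
…
i=2: a=2 ⇒ p=23, q=3
i=3: a=1 ⇒ p=31, q=4
→ (31, 4).  Check: 31²=961, 60·4²=960, difference 1.

31 4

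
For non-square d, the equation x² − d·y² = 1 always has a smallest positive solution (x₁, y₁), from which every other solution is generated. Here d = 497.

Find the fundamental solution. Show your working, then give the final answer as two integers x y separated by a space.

d=497: √d = [22; 3,2,2,5,6,5,2,2,3,44] (ℓ=10, even), read p_9/q_9
step 0: (22, 1)  from 22·(1,0) + (0,1)
…
step 2: (156, 7)  from 2·(67,3) + (22,1)
…
step 4: (2051, 92)  from 5·(379,17) + (156,7)
step 5: (12685, 569)  from 6·(2051,92) + (379,17)
…
step 7: (143637, 6443)  from 2·(65476,2937) + (12685,569)
step 8: (352750, 15823)  from 2·(143637,6443) + (65476,2937)
step 9: (1201887, 53912)  from 3·(352750,15823) + (143637,6443)
→ (1201887, 53912).  Check: 1201887²=1444532360769, 497·53912²=1444532360768, difference 1.

1201887 53912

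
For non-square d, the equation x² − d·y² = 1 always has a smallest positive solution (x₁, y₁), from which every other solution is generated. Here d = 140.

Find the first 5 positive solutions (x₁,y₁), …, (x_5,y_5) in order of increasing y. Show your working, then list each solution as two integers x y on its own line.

[11; 1,4,1,22] for √140; ℓ=4 ⇒ convergent index 3
i=0: a=11 ⇒ p=11, q=1
i=1: a=1 ⇒ p=12, q=1
i=2: a=4 ⇒ p=59, q=5
i=3: a=1 ⇒ p=71, q=6
fundamental: x₁=71, y₁=6  (since 5041 − 140·36 = 1)
n=2: (71,6)∘(71,6) = (71·71+140·6·6, 71·6+6·71) = (10081,852)
n=3: (10081,852)∘(71,6) = (71·10081+140·6·852, 71·852+6·10081) = (1431431,120978)
n=4: (1431431,120978)∘(71,6) = (71·1431431+140·6·120978, 71·120978+6·1431431) = (203253121,17178024)
n=5: (203253121,17178024)∘(71,6) = (71·203253121+140·6·17178024, 71·17178024+6·203253121) = (28860511751,2439158430)

71 6
10081 852
1431431 120978
203253121 17178024
28860511751 2439158430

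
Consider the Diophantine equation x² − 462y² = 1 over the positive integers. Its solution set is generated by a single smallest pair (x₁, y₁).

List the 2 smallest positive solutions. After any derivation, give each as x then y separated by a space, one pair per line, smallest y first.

√462 = [21; 2,42, …], period ℓ=2 (even) → k=1
a_0=21:  p_0=21·1+0=21,  q_0=21·0+1=1
a_1=2:  p_1=2·21+1=43,  q_1=2·1+0=2
→ (43, 2).  Check: 43²=1849, 462·2²=1848, difference 1.
n=2: (43,2)∘(43,2) = (43·43+462·2·2, 43·2+2·43) = (3697,172)

43 2
3697 172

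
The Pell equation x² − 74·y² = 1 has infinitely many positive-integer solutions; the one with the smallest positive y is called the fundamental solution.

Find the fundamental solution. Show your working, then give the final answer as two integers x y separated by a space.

√74 → a₀=8, period (1,1,1,1,16); ℓ=5 odd so k=9
a_0=8:  p_0=8·1+0=8,  q_0=8·0+1=1
…
a_2=1:  p_2=1·9+8=17,  q_2=1·1+1=2
…
a_4=1:  p_4=1·26+17=43,  q_4=1·3+2=5
a_5=16:  p_5=16·43+26=714,  q_5=16·5+3=83
…
a_8=1:  p_8=1·1471+757=2228,  q_8=1·171+88=259
a_9=1:  p_9=1·2228+1471=3699,  q_9=1·259+171=430
fundamental: x₁=3699, y₁=430  (since 13682601 − 74·184900 = 1)

3699 430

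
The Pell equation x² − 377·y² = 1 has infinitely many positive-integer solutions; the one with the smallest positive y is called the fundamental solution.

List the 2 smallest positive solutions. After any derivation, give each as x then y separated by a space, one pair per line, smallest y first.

233 12
108577 5592

√377 → a₀=19, period (2,2,2,38); ℓ=4 even so k=3
a_0=19:  p_0=19·1+0=19,  q_0=19·0+1=1
…
a_2=2:  p_2=2·39+19=97,  q_2=2·2+1=5
a_3=2:  p_3=2·97+39=233,  q_3=2·5+2=12
(x₁, y₁) = (233, 12);  233² − 377·12² = 1 ✓
(x_2, y_2) = (233·233 + 377·12·12, 233·12 + 12·233) = (108577, 5592)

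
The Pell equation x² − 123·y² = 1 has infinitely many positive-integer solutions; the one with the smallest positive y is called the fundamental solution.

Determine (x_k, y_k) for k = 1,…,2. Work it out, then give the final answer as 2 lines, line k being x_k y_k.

[11; 11,22] for √123; ℓ=2 ⇒ convergent index 1
a_0=11:  p_0=11·1+0=11,  q_0=11·0+1=1
a_1=11:  p_1=11·11+1=122,  q_1=11·1+0=11
fundamental: x₁=122, y₁=11  (since 14884 − 123·121 = 1)
(122+11√123)^2 = 29767 + 2684√123

122 11
29767 2684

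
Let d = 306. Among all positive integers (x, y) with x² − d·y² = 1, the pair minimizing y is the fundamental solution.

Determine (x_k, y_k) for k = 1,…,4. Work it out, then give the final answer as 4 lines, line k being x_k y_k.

35 2
2449 140
171395 9798
11995201 685720

d=306: √d = [17; 2,34] (ℓ=2, even), read p_1/q_1
a_0=17:  p_0=17·1+0=17,  q_0=17·0+1=1
a_1=2:  p_1=2·17+1=35,  q_1=2·1+0=2
→ (35, 2).  Check: 35²=1225, 306·2²=1224, difference 1.
(35+2√306)^2 = 2449 + 140√306
(35+2√306)^3 = 171395 + 9798√306
(35+2√306)^4 = 11995201 + 685720√306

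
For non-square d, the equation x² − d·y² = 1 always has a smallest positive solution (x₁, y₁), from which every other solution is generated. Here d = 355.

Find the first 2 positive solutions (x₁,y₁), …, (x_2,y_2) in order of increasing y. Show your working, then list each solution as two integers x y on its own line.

√355 → a₀=18, period (1,5,3,3,1,6,1,3,3,5,1,36); ℓ=12 even so k=11
i=0: a=18 ⇒ p=18, q=1
…
i=4: a=3 ⇒ p=1187, q=63
i=5: a=1 ⇒ p=1545, q=82
i=6: a=6 ⇒ p=10457, q=555
…
i=9: a=3 ⇒ p=151391, q=8035
i=10: a=5 ⇒ p=803418, q=42641
i=11: a=1 ⇒ p=954809, q=50676
(x₁, y₁) = (954809, 50676);  954809² − 355·50676² = 1 ✓
(954809+50676√355)^2 = 1823320452961 + 96771801768√355

954809 50676
1823320452961 96771801768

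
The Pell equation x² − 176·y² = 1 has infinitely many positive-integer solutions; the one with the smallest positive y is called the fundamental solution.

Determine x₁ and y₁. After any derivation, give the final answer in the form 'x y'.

199 15

√176 = [13; 3,1,3,26, …], period ℓ=4 (even) → k=3
a_0=13:  p_0=13·1+0=13,  q_0=13·0+1=1
a_1=3:  p_1=3·13+1=40,  q_1=3·1+0=3
a_2=1:  p_2=1·40+13=53,  q_2=1·3+1=4
a_3=3:  p_3=3·53+40=199,  q_3=3·4+3=15
fundamental: x₁=199, y₁=15  (since 39601 − 176·225 = 1)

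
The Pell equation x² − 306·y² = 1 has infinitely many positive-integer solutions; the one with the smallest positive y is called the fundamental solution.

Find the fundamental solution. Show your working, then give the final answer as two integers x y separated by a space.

35 2

√306 = [17; 2,34, …], period ℓ=2 (even) → k=1
step 0: (17, 1)  from 17·(1,0) + (0,1)
step 1: (35, 2)  from 2·(17,1) + (1,0)
fundamental: x₁=35, y₁=2  (since 1225 − 306·4 = 1)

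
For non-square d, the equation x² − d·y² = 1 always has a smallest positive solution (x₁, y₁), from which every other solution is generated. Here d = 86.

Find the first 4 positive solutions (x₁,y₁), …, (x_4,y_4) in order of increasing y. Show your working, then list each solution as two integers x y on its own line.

10405 1122
216528049 23348820
4505948689285 485888943078
93768792007492801 10111348882104360

[9; 3,1,1,1,8,1,1,1,3,18] for √86; ℓ=10 ⇒ convergent index 9
step 0: (9, 1)  from 9·(1,0) + (0,1)
step 1: (28, 3)  from 3·(9,1) + (1,0)
step 2: (37, 4)  from 1·(28,3) + (9,1)
…
step 4: (102, 11)  from 1·(65,7) + (37,4)
…
step 6: (983, 106)  from 1·(881,95) + (102,11)
…
step 8: (2847, 307)  from 1·(1864,201) + (983,106)
step 9: (10405, 1122)  from 3·(2847,307) + (1864,201)
fundamental: x₁=10405, y₁=1122  (since 108264025 − 86·1258884 = 1)
(10405+1122√86)^2 = 216528049 + 23348820√86
(10405+1122√86)^3 = 4505948689285 + 485888943078√86
(10405+1122√86)^4 = 93768792007492801 + 10111348882104360√86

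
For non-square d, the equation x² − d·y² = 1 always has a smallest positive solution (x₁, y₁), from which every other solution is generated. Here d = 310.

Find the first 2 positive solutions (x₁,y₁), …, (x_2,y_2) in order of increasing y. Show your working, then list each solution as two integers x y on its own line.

848719 48204
1440647881921 81823301352

d=310: √d = [17; 1,1,1,1,5,…,1,1,34] (ℓ=16, even), read p_15/q_15
k=0  a_k=17  p_k/q_k = 17/1
…
k=3  a_k=1  p_k/q_k = 53/3
k=4  a_k=1  p_k/q_k = 88/5
…
k=6  a_k=3  p_k/q_k = 1567/89
k=7  a_k=1  p_k/q_k = 2060/117
k=8  a_k=2  p_k/q_k = 5687/323
k=9  a_k=1  p_k/q_k = 7747/440
…
k=12  a_k=1  p_k/q_k = 181315/10298
…
k=14  a_k=1  p_k/q_k = 515017/29251
k=15  a_k=1  p_k/q_k = 848719/48204
→ (848719, 48204).  Check: 848719²=720323940961, 310·48204²=720323940960, difference 1.
n=2: (848719,48204)∘(848719,48204) = (848719·848719+310·48204·48204, 848719·48204+48204·848719) = (1440647881921,81823301352)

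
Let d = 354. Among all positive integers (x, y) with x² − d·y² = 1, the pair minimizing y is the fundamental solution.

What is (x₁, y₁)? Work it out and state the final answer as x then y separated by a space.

258065 13716

√354 → a₀=18, period (1,4,2,2,18,2,2,4,1,36); ℓ=10 even so k=9
a_0=18:  p_0=18·1+0=18,  q_0=18·0+1=1
a_1=1:  p_1=1·18+1=19,  q_1=1·1+0=1
…
a_4=2:  p_4=2·207+94=508,  q_4=2·11+5=27
…
a_8=4:  p_8=4·47771+19210=210294,  q_8=4·2539+1021=11177
a_9=1:  p_9=1·210294+47771=258065,  q_9=1·11177+2539=13716
fundamental: x₁=258065, y₁=13716  (since 66597544225 − 354·188128656 = 1)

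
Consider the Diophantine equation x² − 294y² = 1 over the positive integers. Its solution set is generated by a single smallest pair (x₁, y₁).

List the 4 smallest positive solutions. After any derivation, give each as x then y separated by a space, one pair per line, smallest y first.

4801 280
46099201 2688560
442644523201 25815552840
4250272665676801 247880935681120

√294 → a₀=17, period (6,1,4,1,6,34); ℓ=6 even so k=5
step 0: (17, 1)  from 17·(1,0) + (0,1)
step 1: (103, 6)  from 6·(17,1) + (1,0)
step 2: (120, 7)  from 1·(103,6) + (17,1)
step 3: (583, 34)  from 4·(120,7) + (103,6)
step 4: (703, 41)  from 1·(583,34) + (120,7)
step 5: (4801, 280)  from 6·(703,41) + (583,34)
(x₁, y₁) = (4801, 280);  4801² − 294·280² = 1 ✓
(x_2, y_2) = (4801·4801 + 294·280·280, 4801·280 + 280·4801) = (46099201, 2688560)
(x_3, y_3) = (4801·46099201 + 294·280·2688560, 4801·2688560 + 280·46099201) = (442644523201, 25815552840)
(x_4, y_4) = (4801·442644523201 + 294·280·25815552840, 4801·25815552840 + 280·442644523201) = (4250272665676801, 247880935681120)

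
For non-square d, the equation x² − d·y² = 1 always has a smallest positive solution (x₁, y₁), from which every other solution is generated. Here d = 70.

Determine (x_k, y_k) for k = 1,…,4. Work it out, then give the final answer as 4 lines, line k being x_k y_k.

d=70: √d = [8; 2,1,2,1,2,16] (ℓ=6, even), read p_5/q_5
step 0: (8, 1)  from 8·(1,0) + (0,1)
…
step 3: (67, 8)  from 2·(25,3) + (17,2)
step 4: (92, 11)  from 1·(67,8) + (25,3)
step 5: (251, 30)  from 2·(92,11) + (67,8)
(x₁, y₁) = (251, 30);  251² − 70·30² = 1 ✓
k=2:  x_2 = 251·251+70·30·30 = 126001,  y_2 = 251·30+30·251 = 15060
k=3:  x_3 = 251·126001+70·30·15060 = 63252251,  y_3 = 251·15060+30·126001 = 7560090
k=4:  x_4 = 251·63252251+70·30·7560090 = 31752504001,  y_4 = 251·7560090+30·63252251 = 3795150120

251 30
126001 15060
63252251 7560090
31752504001 3795150120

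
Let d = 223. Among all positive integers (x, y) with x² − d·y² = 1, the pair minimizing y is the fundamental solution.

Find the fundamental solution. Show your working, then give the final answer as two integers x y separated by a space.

224 15

√223 → a₀=14, period (1,13,1,28); ℓ=4 even so k=3
k=0  a_k=14  p_k/q_k = 14/1
…
k=2  a_k=13  p_k/q_k = 209/14
k=3  a_k=1  p_k/q_k = 224/15
fundamental: x₁=224, y₁=15  (since 50176 − 223·225 = 1)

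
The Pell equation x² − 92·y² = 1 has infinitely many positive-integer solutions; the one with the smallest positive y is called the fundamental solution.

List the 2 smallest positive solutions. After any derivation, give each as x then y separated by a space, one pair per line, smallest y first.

√92 = [9; 1,1,2,4,2,1,1,18, …], period ℓ=8 (even) → k=7
i=0: a=9 ⇒ p=9, q=1
i=1: a=1 ⇒ p=10, q=1
i=2: a=1 ⇒ p=19, q=2
i=3: a=2 ⇒ p=48, q=5
i=4: a=4 ⇒ p=211, q=22
i=5: a=2 ⇒ p=470, q=49
i=6: a=1 ⇒ p=681, q=71
i=7: a=1 ⇒ p=1151, q=120
fundamental: x₁=1151, y₁=120  (since 1324801 − 92·14400 = 1)
(x_2, y_2) = (1151·1151 + 92·120·120, 1151·120 + 120·1151) = (2649601, 276240)

1151 120
2649601 276240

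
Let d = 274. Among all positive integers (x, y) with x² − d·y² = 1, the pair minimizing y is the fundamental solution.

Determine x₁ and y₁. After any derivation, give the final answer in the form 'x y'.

3959299 239190

√274 = [16; 1,1,4,4,1,1,32, …], period ℓ=7 (odd) → k=13
i=0: a=16 ⇒ p=16, q=1
i=1: a=1 ⇒ p=17, q=1
i=2: a=1 ⇒ p=33, q=2
i=3: a=4 ⇒ p=149, q=9
i=4: a=4 ⇒ p=629, q=38
…
i=6: a=1 ⇒ p=1407, q=85
…
i=9: a=1 ⇒ p=93011, q=5619
i=10: a=4 ⇒ p=419253, q=25328
i=11: a=4 ⇒ p=1770023, q=106931
i=12: a=1 ⇒ p=2189276, q=132259
i=13: a=1 ⇒ p=3959299, q=239190
→ (3959299, 239190).  Check: 3959299²=15676048571401, 274·239190²=15676048571400, difference 1.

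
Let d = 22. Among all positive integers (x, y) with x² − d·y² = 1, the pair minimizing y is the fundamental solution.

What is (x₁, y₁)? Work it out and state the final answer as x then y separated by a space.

197 42

√22 → a₀=4, period (1,2,4,2,1,8); ℓ=6 even so k=5
i=0: a=4 ⇒ p=4, q=1
i=1: a=1 ⇒ p=5, q=1
…
i=4: a=2 ⇒ p=136, q=29
i=5: a=1 ⇒ p=197, q=42
fundamental: x₁=197, y₁=42  (since 38809 − 22·1764 = 1)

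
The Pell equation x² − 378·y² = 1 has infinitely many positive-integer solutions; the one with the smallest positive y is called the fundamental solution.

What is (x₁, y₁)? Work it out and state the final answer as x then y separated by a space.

8749 450

d=378: √d = [19; 2,3,1,4,1,3,2,38] (ℓ=8, even), read p_7/q_7
step 0: (19, 1)  from 19·(1,0) + (0,1)
…
step 6: (3869, 199)  from 3·(1011,52) + (836,43)
step 7: (8749, 450)  from 2·(3869,199) + (1011,52)
fundamental: x₁=8749, y₁=450  (since 76545001 − 378·202500 = 1)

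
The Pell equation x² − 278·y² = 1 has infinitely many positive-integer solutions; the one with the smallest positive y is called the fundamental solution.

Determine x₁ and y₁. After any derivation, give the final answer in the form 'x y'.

2501 150

√278 → a₀=16, period (1,2,16,2,1,32); ℓ=6 even so k=5
a_0=16:  p_0=16·1+0=16,  q_0=16·0+1=1
a_1=1:  p_1=1·16+1=17,  q_1=1·1+0=1
a_2=2:  p_2=2·17+16=50,  q_2=2·1+1=3
a_3=16:  p_3=16·50+17=817,  q_3=16·3+1=49
a_4=2:  p_4=2·817+50=1684,  q_4=2·49+3=101
a_5=1:  p_5=1·1684+817=2501,  q_5=1·101+49=150
fundamental: x₁=2501, y₁=150  (since 6255001 − 278·22500 = 1)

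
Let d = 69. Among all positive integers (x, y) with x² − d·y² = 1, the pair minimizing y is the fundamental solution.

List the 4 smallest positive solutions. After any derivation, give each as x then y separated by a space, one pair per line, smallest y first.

[8; 3,3,1,4,1,3,3,16] for √69; ℓ=8 ⇒ convergent index 7
step 0: (8, 1)  from 8·(1,0) + (0,1)
step 1: (25, 3)  from 3·(8,1) + (1,0)
step 2: (83, 10)  from 3·(25,3) + (8,1)
step 3: (108, 13)  from 1·(83,10) + (25,3)
step 4: (515, 62)  from 4·(108,13) + (83,10)
step 5: (623, 75)  from 1·(515,62) + (108,13)
step 6: (2384, 287)  from 3·(623,75) + (515,62)
step 7: (7775, 936)  from 3·(2384,287) + (623,75)
→ (7775, 936).  Check: 7775²=60450625, 69·936²=60450624, difference 1.
(x_2, y_2) = (7775·7775 + 69·936·936, 7775·936 + 936·7775) = (120901249, 14554800)
(x_3, y_3) = (7775·120901249 + 69·936·14554800, 7775·14554800 + 936·120901249) = (1880014414175, 226327139064)
(x_4, y_4) = (7775·1880014414175 + 69·936·226327139064, 7775·226327139064 + 936·1880014414175) = (29234224019520001, 3519386997890400)

7775 936
120901249 14554800
1880014414175 226327139064
29234224019520001 3519386997890400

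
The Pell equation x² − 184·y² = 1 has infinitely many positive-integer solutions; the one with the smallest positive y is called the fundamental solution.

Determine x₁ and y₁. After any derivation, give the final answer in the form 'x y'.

[13; 1,1,3,2,1,2,1,2,3,1,1,26] for √184; ℓ=12 ⇒ convergent index 11
k=0  a_k=13  p_k/q_k = 13/1
k=1  a_k=1  p_k/q_k = 14/1
…
k=3  a_k=3  p_k/q_k = 95/7
…
k=5  a_k=1  p_k/q_k = 312/23
…
k=10  a_k=1  p_k/q_k = 13741/1013
k=11  a_k=1  p_k/q_k = 24335/1794
fundamental: x₁=24335, y₁=1794  (since 592192225 − 184·3218436 = 1)

24335 1794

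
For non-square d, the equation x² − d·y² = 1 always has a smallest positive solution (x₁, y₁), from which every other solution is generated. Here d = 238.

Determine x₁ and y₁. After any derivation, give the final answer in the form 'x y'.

√238 → a₀=15, period (2,2,1,14,1,2,2,30); ℓ=8 even so k=7
k=0  a_k=15  p_k/q_k = 15/1
k=1  a_k=2  p_k/q_k = 31/2
k=2  a_k=2  p_k/q_k = 77/5
…
k=4  a_k=14  p_k/q_k = 1589/103
k=5  a_k=1  p_k/q_k = 1697/110
k=6  a_k=2  p_k/q_k = 4983/323
k=7  a_k=2  p_k/q_k = 11663/756
(x₁, y₁) = (11663, 756);  11663² − 238·756² = 1 ✓

11663 756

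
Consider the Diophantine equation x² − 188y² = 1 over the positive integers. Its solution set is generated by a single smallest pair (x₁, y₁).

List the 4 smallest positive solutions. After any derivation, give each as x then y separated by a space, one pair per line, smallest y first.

4607 336
42448897 3095904
391124132351 28525659120
3603817713033217 262835420035776

√188 → a₀=13, period (1,2,2,6,2,2,1,26); ℓ=8 even so k=7
i=0: a=13 ⇒ p=13, q=1
i=1: a=1 ⇒ p=14, q=1
i=2: a=2 ⇒ p=41, q=3
…
i=4: a=6 ⇒ p=617, q=45
…
i=6: a=2 ⇒ p=3277, q=239
i=7: a=1 ⇒ p=4607, q=336
→ (4607, 336).  Check: 4607²=21224449, 188·336²=21224448, difference 1.
(4607+336√188)^2 = 42448897 + 3095904√188
(4607+336√188)^3 = 391124132351 + 28525659120√188
(4607+336√188)^4 = 3603817713033217 + 262835420035776√188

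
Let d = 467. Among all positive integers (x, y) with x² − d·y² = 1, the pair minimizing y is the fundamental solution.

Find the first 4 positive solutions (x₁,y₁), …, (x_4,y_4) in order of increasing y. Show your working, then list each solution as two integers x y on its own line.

1625626 75225
5285319783751 244575431700
17183906517558380626 795176361465413175
55869210433019434807260001 2585318735566902940613400

[21; 1,1,1,1,3,…,1,1,42] for √467; ℓ=14 ⇒ convergent index 13
step 0: (21, 1)  from 21·(1,0) + (0,1)
…
step 3: (65, 3)  from 1·(43,2) + (22,1)
step 4: (108, 5)  from 1·(65,3) + (43,2)
…
step 7: (27164, 1257)  from 21·(1275,59) + (389,18)
…
step 9: (275465, 12747)  from 3·(82767,3830) + (27164,1257)
step 10: (358232, 16577)  from 1·(275465,12747) + (82767,3830)
step 11: (633697, 29324)  from 1·(358232,16577) + (275465,12747)
step 12: (991929, 45901)  from 1·(633697,29324) + (358232,16577)
step 13: (1625626, 75225)  from 1·(991929,45901) + (633697,29324)
fundamental: x₁=1625626, y₁=75225  (since 2642659891876 − 467·5658800625 = 1)
(1625626+75225√467)^2 = 5285319783751 + 244575431700√467
(1625626+75225√467)^3 = 17183906517558380626 + 795176361465413175√467
(1625626+75225√467)^4 = 55869210433019434807260001 + 2585318735566902940613400√467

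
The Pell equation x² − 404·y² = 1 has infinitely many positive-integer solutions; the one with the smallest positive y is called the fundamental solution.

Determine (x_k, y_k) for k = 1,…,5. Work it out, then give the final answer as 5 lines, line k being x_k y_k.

d=404: √d = [20; 10,40] (ℓ=2, even), read p_1/q_1
k=0  a_k=20  p_k/q_k = 20/1
k=1  a_k=10  p_k/q_k = 201/10
(x₁, y₁) = (201, 10);  201² − 404·10² = 1 ✓
(201+10√404)^2 = 80801 + 4020√404
(201+10√404)^3 = 32481801 + 1616030√404
(201+10√404)^4 = 13057603201 + 649640040√404
(201+10√404)^5 = 5249124005001 + 261153680050√404

201 10
80801 4020
32481801 1616030
13057603201 649640040
5249124005001 261153680050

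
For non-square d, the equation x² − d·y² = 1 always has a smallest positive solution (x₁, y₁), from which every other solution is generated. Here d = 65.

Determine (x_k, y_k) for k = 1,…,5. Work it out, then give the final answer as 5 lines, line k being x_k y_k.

d=65: √d = [8; 16] (ℓ=1, odd), read p_1/q_1
i=0: a=8 ⇒ p=8, q=1
i=1: a=16 ⇒ p=129, q=16
→ (129, 16).  Check: 129²=16641, 65·16²=16640, difference 1.
n=2: (129,16)∘(129,16) = (129·129+65·16·16, 129·16+16·129) = (33281,4128)
n=3: (33281,4128)∘(129,16) = (129·33281+65·16·4128, 129·4128+16·33281) = (8586369,1065008)
n=4: (8586369,1065008)∘(129,16) = (129·8586369+65·16·1065008, 129·1065008+16·8586369) = (2215249921,274767936)
n=5: (2215249921,274767936)∘(129,16) = (129·2215249921+65·16·274767936, 129·274767936+16·2215249921) = (571525893249,70889062480)

129 16
33281 4128
8586369 1065008
2215249921 274767936
571525893249 70889062480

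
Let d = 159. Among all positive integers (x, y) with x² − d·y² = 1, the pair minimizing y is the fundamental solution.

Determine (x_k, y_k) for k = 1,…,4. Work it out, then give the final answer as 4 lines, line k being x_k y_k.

√159 = [12; 1,1,1,1,3,1,1,1,1,24, …], period ℓ=10 (even) → k=9
a_0=12:  p_0=12·1+0=12,  q_0=12·0+1=1
…
a_8=1:  p_8=1·517+290=807,  q_8=1·41+23=64
a_9=1:  p_9=1·807+517=1324,  q_9=1·64+41=105
(x₁, y₁) = (1324, 105);  1324² − 159·105² = 1 ✓
(x_2, y_2) = (1324·1324 + 159·105·105, 1324·105 + 105·1324) = (3505951, 278040)
(x_3, y_3) = (1324·3505951 + 159·105·278040, 1324·278040 + 105·3505951) = (9283756924, 736249815)
(x_4, y_4) = (1324·9283756924 + 159·105·736249815, 1324·736249815 + 105·9283756924) = (24583384828801, 1949589232080)

1324 105
3505951 278040
9283756924 736249815
24583384828801 1949589232080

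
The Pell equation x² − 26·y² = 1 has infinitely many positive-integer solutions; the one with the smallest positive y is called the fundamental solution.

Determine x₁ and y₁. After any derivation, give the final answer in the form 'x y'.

√26 = [5; 10, …], period ℓ=1 (odd) → k=1
a_0=5:  p_0=5·1+0=5,  q_0=5·0+1=1
a_1=10:  p_1=10·5+1=51,  q_1=10·1+0=10
(x₁, y₁) = (51, 10);  51² − 26·10² = 1 ✓

51 10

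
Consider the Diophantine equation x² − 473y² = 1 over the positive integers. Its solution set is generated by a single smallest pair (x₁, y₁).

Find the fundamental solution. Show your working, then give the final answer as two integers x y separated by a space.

√473 = [21; 1,2,1,42, …], period ℓ=4 (even) → k=3
step 0: (21, 1)  from 21·(1,0) + (0,1)
…
step 2: (65, 3)  from 2·(22,1) + (21,1)
step 3: (87, 4)  from 1·(65,3) + (22,1)
(x₁, y₁) = (87, 4);  87² − 473·4² = 1 ✓

87 4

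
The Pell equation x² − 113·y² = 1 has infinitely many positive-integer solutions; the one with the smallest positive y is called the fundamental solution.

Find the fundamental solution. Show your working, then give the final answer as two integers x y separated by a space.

1204353 113296

√113 = [10; 1,1,1,2,2,1,1,1,20, …], period ℓ=9 (odd) → k=17
i=0: a=10 ⇒ p=10, q=1
…
i=6: a=1 ⇒ p=287, q=27
…
i=8: a=1 ⇒ p=776, q=73
i=9: a=20 ⇒ p=16009, q=1506
i=10: a=1 ⇒ p=16785, q=1579
…
i=12: a=1 ⇒ p=49579, q=4664
…
i=14: a=2 ⇒ p=313483, q=29490
i=15: a=1 ⇒ p=445435, q=41903
i=16: a=1 ⇒ p=758918, q=71393
i=17: a=1 ⇒ p=1204353, q=113296
fundamental: x₁=1204353, y₁=113296  (since 1450466148609 − 113·12835983616 = 1)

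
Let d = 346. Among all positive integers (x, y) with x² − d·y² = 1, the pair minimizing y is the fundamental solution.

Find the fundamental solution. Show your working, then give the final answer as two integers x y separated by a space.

√346 → a₀=18, period (1,1,1,1,36); ℓ=5 odd so k=9
k=0  a_k=18  p_k/q_k = 18/1
…
k=3  a_k=1  p_k/q_k = 56/3
…
k=6  a_k=1  p_k/q_k = 3497/188
k=7  a_k=1  p_k/q_k = 6901/371
k=8  a_k=1  p_k/q_k = 10398/559
k=9  a_k=1  p_k/q_k = 17299/930
(x₁, y₁) = (17299, 930);  17299² − 346·930² = 1 ✓

17299 930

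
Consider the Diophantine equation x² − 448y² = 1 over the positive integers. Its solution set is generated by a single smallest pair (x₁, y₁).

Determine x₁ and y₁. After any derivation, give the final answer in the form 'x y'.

127 6

√448 = [21; 6,42, …], period ℓ=2 (even) → k=1
a_0=21:  p_0=21·1+0=21,  q_0=21·0+1=1
a_1=6:  p_1=6·21+1=127,  q_1=6·1+0=6
→ (127, 6).  Check: 127²=16129, 448·6²=16128, difference 1.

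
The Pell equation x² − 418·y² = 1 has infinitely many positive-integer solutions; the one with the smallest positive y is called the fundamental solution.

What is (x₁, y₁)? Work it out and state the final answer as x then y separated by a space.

33857 1656

[20; 2,4,20,4,2,40] for √418; ℓ=6 ⇒ convergent index 5
step 0: (20, 1)  from 20·(1,0) + (0,1)
…
step 4: (15068, 737)  from 4·(3721,182) + (184,9)
step 5: (33857, 1656)  from 2·(15068,737) + (3721,182)
→ (33857, 1656).  Check: 33857²=1146296449, 418·1656²=1146296448, difference 1.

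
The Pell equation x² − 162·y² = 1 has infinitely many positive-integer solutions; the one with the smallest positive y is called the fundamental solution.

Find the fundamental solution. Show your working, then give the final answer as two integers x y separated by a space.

19601 1540

[12; 1,2,1,2,12,2,1,2,1,24] for √162; ℓ=10 ⇒ convergent index 9
k=0  a_k=12  p_k/q_k = 12/1
…
k=2  a_k=2  p_k/q_k = 38/3
…
k=4  a_k=2  p_k/q_k = 140/11
k=5  a_k=12  p_k/q_k = 1731/136
…
k=8  a_k=2  p_k/q_k = 14268/1121
k=9  a_k=1  p_k/q_k = 19601/1540
fundamental: x₁=19601, y₁=1540  (since 384199201 − 162·2371600 = 1)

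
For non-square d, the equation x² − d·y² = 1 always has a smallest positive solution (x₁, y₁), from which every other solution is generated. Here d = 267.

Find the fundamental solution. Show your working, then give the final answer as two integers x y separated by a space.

2402 147

√267 = [16; 2,1,15,1,2,32, …], period ℓ=6 (even) → k=5
i=0: a=16 ⇒ p=16, q=1
…
i=3: a=15 ⇒ p=768, q=47
i=4: a=1 ⇒ p=817, q=50
i=5: a=2 ⇒ p=2402, q=147
(x₁, y₁) = (2402, 147);  2402² − 267·147² = 1 ✓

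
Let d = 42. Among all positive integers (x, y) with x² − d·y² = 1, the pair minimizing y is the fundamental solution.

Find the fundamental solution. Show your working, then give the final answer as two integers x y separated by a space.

[6; 2,12] for √42; ℓ=2 ⇒ convergent index 1
k=0  a_k=6  p_k/q_k = 6/1
k=1  a_k=2  p_k/q_k = 13/2
(x₁, y₁) = (13, 2);  13² − 42·2² = 1 ✓

13 2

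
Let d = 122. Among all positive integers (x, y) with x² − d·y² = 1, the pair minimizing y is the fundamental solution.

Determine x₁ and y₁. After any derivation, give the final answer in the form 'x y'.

243 22

d=122: √d = [11; 22] (ℓ=1, odd), read p_1/q_1
step 0: (11, 1)  from 11·(1,0) + (0,1)
step 1: (243, 22)  from 22·(11,1) + (1,0)
(x₁, y₁) = (243, 22);  243² − 122·22² = 1 ✓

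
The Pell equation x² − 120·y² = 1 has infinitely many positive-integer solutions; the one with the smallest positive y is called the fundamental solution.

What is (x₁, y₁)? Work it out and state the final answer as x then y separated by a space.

11 1

√120 = [10; 1,20, …], period ℓ=2 (even) → k=1
a_0=10:  p_0=10·1+0=10,  q_0=10·0+1=1
a_1=1:  p_1=1·10+1=11,  q_1=1·1+0=1
fundamental: x₁=11, y₁=1  (since 121 − 120·1 = 1)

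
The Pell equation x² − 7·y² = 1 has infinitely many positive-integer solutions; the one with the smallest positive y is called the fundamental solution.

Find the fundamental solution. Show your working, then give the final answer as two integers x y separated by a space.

√7 → a₀=2, period (1,1,1,4); ℓ=4 even so k=3
i=0: a=2 ⇒ p=2, q=1
…
i=2: a=1 ⇒ p=5, q=2
i=3: a=1 ⇒ p=8, q=3
(x₁, y₁) = (8, 3);  8² − 7·3² = 1 ✓

8 3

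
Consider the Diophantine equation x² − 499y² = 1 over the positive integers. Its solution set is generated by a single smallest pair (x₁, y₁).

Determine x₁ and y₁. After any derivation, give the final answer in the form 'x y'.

d=499: √d = [22; 2,1,21,1,2,44] (ℓ=6, even), read p_5/q_5
step 0: (22, 1)  from 22·(1,0) + (0,1)
…
step 2: (67, 3)  from 1·(45,2) + (22,1)
step 3: (1452, 65)  from 21·(67,3) + (45,2)
step 4: (1519, 68)  from 1·(1452,65) + (67,3)
step 5: (4490, 201)  from 2·(1519,68) + (1452,65)
fundamental: x₁=4490, y₁=201  (since 20160100 − 499·40401 = 1)

4490 201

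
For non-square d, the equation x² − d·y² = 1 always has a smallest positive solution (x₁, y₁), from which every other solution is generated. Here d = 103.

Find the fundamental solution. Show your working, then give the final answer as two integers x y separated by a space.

√103 = [10; 6,1,2,1,1,9,1,1,2,1,6,20, …], period ℓ=12 (even) → k=11
k=0  a_k=10  p_k/q_k = 10/1
k=1  a_k=6  p_k/q_k = 61/6
k=2  a_k=1  p_k/q_k = 71/7
k=3  a_k=2  p_k/q_k = 203/20
k=4  a_k=1  p_k/q_k = 274/27
k=5  a_k=1  p_k/q_k = 477/47
k=6  a_k=9  p_k/q_k = 4567/450
k=7  a_k=1  p_k/q_k = 5044/497
k=8  a_k=1  p_k/q_k = 9611/947
k=9  a_k=2  p_k/q_k = 24266/2391
k=10  a_k=1  p_k/q_k = 33877/3338
k=11  a_k=6  p_k/q_k = 227528/22419
fundamental: x₁=227528, y₁=22419  (since 51768990784 − 103·502611561 = 1)

227528 22419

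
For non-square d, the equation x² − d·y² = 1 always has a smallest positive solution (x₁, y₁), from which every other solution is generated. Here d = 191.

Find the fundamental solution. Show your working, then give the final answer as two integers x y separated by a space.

8994000 650783

√191 → a₀=13, period (1,4,1,1,3,…,4,1,26); ℓ=16 even so k=15
k=0  a_k=13  p_k/q_k = 13/1
k=1  a_k=1  p_k/q_k = 14/1
…
k=6  a_k=2  p_k/q_k = 1230/89
…
k=11  a_k=3  p_k/q_k = 704682/50989
k=12  a_k=1  p_k/q_k = 911765/65973
…
k=14  a_k=4  p_k/q_k = 7377553/533821
k=15  a_k=1  p_k/q_k = 8994000/650783
→ (8994000, 650783).  Check: 8994000²=80892036000000, 191·650783²=80892035999999, difference 1.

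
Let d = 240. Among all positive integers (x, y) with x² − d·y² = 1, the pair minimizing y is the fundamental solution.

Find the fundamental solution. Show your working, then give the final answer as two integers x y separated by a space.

31 2

√240 → a₀=15, period (2,30); ℓ=2 even so k=1
i=0: a=15 ⇒ p=15, q=1
i=1: a=2 ⇒ p=31, q=2
→ (31, 2).  Check: 31²=961, 240·2²=960, difference 1.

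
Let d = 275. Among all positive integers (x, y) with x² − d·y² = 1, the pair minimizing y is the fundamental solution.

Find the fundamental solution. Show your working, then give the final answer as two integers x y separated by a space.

√275 → a₀=16, period (1,1,2,1,1,32); ℓ=6 even so k=5
step 0: (16, 1)  from 16·(1,0) + (0,1)
step 1: (17, 1)  from 1·(16,1) + (1,0)
step 2: (33, 2)  from 1·(17,1) + (16,1)
step 3: (83, 5)  from 2·(33,2) + (17,1)
step 4: (116, 7)  from 1·(83,5) + (33,2)
step 5: (199, 12)  from 1·(116,7) + (83,5)
→ (199, 12).  Check: 199²=39601, 275·12²=39600, difference 1.

199 12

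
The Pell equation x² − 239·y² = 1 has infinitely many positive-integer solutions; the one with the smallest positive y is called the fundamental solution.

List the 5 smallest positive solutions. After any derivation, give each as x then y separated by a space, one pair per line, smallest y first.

6195120 400729
76759023628799 4965128484960
951062724926484326640 61519133559490389671
11783895416893046404284364801 762236829394135240588726080
146005292350203948217495381647615600 9444297253032328704218497935069529

d=239: √d = [15; 2,5,1,2,4,15,4,2,1,5,2,30] (ℓ=12, even), read p_11/q_11
k=0  a_k=15  p_k/q_k = 15/1
k=1  a_k=2  p_k/q_k = 31/2
k=2  a_k=5  p_k/q_k = 170/11
k=3  a_k=1  p_k/q_k = 201/13
k=4  a_k=2  p_k/q_k = 572/37
k=5  a_k=4  p_k/q_k = 2489/161
k=6  a_k=15  p_k/q_k = 37907/2452
k=7  a_k=4  p_k/q_k = 154117/9969
k=8  a_k=2  p_k/q_k = 346141/22390
k=9  a_k=1  p_k/q_k = 500258/32359
k=10  a_k=5  p_k/q_k = 2847431/184185
k=11  a_k=2  p_k/q_k = 6195120/400729
(x₁, y₁) = (6195120, 400729);  6195120² − 239·400729² = 1 ✓
k=2:  x_2 = 6195120·6195120+239·400729·400729 = 76759023628799,  y_2 = 6195120·400729+400729·6195120 = 4965128484960
k=3:  x_3 = 6195120·76759023628799+239·400729·4965128484960 = 951062724926484326640,  y_3 = 6195120·4965128484960+400729·76759023628799 = 61519133559490389671
k=4:  x_4 = 6195120·951062724926484326640+239·400729·61519133559490389671 = 11783895416893046404284364801,  y_4 = 6195120·61519133559490389671+400729·951062724926484326640 = 762236829394135240588726080
k=5:  x_5 = 6195120·11783895416893046404284364801+239·400729·762236829394135240588726080 = 146005292350203948217495381647615600,  y_5 = 6195120·762236829394135240588726080+400729·11783895416893046404284364801 = 9444297253032328704218497935069529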